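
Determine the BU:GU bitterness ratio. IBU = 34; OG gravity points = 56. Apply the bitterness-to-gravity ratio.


BU:GU = IBU / OG_points
BU:GU = 34 / 56

0.6071


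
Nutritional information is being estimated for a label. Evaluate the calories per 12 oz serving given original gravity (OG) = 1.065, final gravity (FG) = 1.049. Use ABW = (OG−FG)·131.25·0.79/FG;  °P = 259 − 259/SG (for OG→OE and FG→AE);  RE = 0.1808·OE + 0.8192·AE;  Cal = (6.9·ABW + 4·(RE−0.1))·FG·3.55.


ABW = (1.065 − 1.049)·131.25·0.79/1.049 = 1.5815
OE = 259 − 259/1.065 = 15.8075 °P
AE = 259 − 259/1.049 = 12.0982 °P
RE = 0.1808·15.8075 + 0.8192·12.0982 = 12.7688 °P
Cal = (6.9·1.5815 + 4·(12.7688−0.1))·1.049·3.55

229.3496 kcal


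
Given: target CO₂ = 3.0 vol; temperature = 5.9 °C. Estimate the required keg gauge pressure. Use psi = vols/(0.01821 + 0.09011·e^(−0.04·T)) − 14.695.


psi = 3.0/(0.01821 + 0.09011·e^(−0.04·5.9)) − 14.695

18.8706 psi


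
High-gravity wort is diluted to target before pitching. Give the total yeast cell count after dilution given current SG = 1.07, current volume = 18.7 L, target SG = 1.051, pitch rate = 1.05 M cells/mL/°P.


V_w = V·((SG_c−1)/(SG_t−1)−1);  °P = 259 − 259/SG_t;  cells = rate·(V+V_w)·°P
V_w = 18.7·((1.07−1)/(1.051−1)−1) = 6.9667
V_final = 18.7 + 6.9667 = 25.6667
°P = 259 − 259/1.051 = 12.5680
cells = 1.05·25.6667·12.5680

338.7084 billion cells


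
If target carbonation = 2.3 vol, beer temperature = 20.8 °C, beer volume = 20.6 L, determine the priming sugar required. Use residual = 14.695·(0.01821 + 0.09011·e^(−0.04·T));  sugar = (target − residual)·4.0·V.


residual = 14.695·(0.01821 + 0.09011·e^(−0.04·20.8)) = 0.8438
sugar = (2.3 − 0.8438)·4.0·20.6

119.9872 g


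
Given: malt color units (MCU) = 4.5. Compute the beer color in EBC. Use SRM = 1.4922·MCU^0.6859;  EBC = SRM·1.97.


SRM = 1.4922·4.5^0.6859 = 4.1866
EBC = 4.1866·1.97

8.2477 EBC


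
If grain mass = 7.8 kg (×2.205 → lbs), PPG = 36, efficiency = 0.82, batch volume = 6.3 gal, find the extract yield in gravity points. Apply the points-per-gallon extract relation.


points = lbs × PPG × eff / vol
lbs = 7.8 × 2.205 = 17.1990
points = 17.1990 × 36 × 0.82 / 6.3

80.5896 points


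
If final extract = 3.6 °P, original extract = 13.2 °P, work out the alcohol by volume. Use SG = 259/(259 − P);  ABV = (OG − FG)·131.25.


OG = 259/(259 − 13.2) = 1.0537
FG = 259/(259 − 3.6) = 1.0141
ABV = (1.0537 − 1.0141)·131.25

5.1984 % ABV


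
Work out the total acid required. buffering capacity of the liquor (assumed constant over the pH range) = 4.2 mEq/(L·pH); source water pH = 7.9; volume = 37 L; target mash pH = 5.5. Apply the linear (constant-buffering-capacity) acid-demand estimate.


acid = buffering capacity · (pH_source − pH_target) · V
acid = 4.2 · (7.9 − 5.5) · 37

372.9600 mEq


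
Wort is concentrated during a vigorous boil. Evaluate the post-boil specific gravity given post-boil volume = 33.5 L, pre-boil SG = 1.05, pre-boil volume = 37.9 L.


SG_post = 1 + (SG_pre − 1)·V_pre/V_post
pts_pre = (1.05 − 1)·1000 = 50.0000
pts_post = 50.0000·37.9/33.5 = 56.5672
SG_post = 1 + 56.5672/1000

1.0566


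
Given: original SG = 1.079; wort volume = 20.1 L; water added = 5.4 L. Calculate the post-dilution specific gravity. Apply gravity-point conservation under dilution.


SG_new = 1 + (SG_old − 1)·V_old/(V_old + V_water)
pts = (1.079 − 1)·1000·20.1/(20.1 + 5.4) = 62.2706
SG_new = 1 + 62.2706/1000

1.0623


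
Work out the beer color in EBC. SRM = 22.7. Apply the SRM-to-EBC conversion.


EBC = SRM · 1.97
EBC = 22.7 · 1.97

44.7190 EBC


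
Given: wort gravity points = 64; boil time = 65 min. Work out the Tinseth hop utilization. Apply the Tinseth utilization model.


U = 1.65·0.000125^(GP/1000) · (1 − e^(−0.04·t))/4.15
bigness = 1.65·0.000125^(64/1000) = 0.9283
boil_factor = (1 − e^(−0.04·65))/4.15 = 0.2231
U = 0.9283 · 0.2231

0.2071


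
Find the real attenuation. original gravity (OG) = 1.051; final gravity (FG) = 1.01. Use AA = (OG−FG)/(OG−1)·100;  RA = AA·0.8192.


AA = (1.051 − 1.01)/(1.051 − 1)·100 = 80.3922
RA = 80.3922·0.8192

65.8573 %


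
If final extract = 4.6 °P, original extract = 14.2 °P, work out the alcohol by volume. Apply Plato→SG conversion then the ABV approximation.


SG = 259/(259 − P);  ABV = (OG − FG)·131.25
OG = 259/(259 − 14.2) = 1.0580
FG = 259/(259 − 4.6) = 1.0181
ABV = (1.0580 − 1.0181)·131.25

5.2401 % ABV


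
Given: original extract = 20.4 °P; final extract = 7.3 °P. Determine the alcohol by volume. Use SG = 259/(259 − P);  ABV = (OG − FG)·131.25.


OG = 259/(259 − 20.4) = 1.0855
FG = 259/(259 − 7.3) = 1.0290
ABV = (1.0855 − 1.0290)·131.25

7.4151 % ABV


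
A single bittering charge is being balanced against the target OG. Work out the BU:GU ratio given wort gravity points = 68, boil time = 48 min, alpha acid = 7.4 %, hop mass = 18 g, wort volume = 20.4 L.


U = 1.65·0.000125^(GP/1000)·(1−e^(−0.04t))/4.15;  IBU = (α/100)·m·U·1000/V;  BU:GU = IBU/GP
U = 1.65·0.000125^(68/1000)·(1−e^(−0.04·48))/4.15 = 0.1842
IBU = (7.4/100)·18·0.1842·1000/20.4 = 12.0240
BU:GU = 12.0240/68

0.1768


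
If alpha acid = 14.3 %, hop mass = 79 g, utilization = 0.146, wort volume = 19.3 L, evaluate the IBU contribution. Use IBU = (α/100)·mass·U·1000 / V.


IBU = (14.3/100)·79·0.146·1000 / 19.3

85.4592 IBU


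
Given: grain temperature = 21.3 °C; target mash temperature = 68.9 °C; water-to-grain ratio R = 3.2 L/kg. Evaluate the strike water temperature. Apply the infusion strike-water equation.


T_strike = (0.41/R)·(T_mash − T_grain) + T_mash
T_strike = (0.41/3.2)·(68.9 − 21.3) + 68.9

74.9988 °C


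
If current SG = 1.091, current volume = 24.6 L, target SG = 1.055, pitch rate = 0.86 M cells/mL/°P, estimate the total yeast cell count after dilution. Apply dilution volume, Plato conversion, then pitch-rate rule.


V_w = V·((SG_c−1)/(SG_t−1)−1);  °P = 259 − 259/SG_t;  cells = rate·(V+V_w)·°P
V_w = 24.6·((1.091−1)/(1.055−1)−1) = 16.1018
V_final = 24.6 + 16.1018 = 40.7018
°P = 259 − 259/1.055 = 13.5024
cells = 0.86·40.7018·13.5024

472.6311 billion cells


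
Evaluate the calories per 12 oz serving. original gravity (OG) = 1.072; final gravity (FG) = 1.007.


ABW = (OG−FG)·131.25·0.79/FG;  °P = 259 − 259/SG (for OG→OE and FG→AE);  RE = 0.1808·OE + 0.8192·AE;  Cal = (6.9·ABW + 4·(RE−0.1))·FG·3.55
ABW = (1.072 − 1.007)·131.25·0.79/1.007 = 6.6928
OE = 259 − 259/1.072 = 17.3955 °P
AE = 259 − 259/1.007 = 1.8004 °P
RE = 0.1808·17.3955 + 0.8192·1.8004 = 4.6200 °P
Cal = (6.9·6.6928 + 4·(4.6200−0.1))·1.007·3.55

229.7219 kcal


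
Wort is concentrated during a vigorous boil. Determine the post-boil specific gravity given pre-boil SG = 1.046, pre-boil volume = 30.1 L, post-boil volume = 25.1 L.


SG_post = 1 + (SG_pre − 1)·V_pre/V_post
pts_pre = (1.046 − 1)·1000 = 46.0000
pts_post = 46.0000·30.1/25.1 = 55.1633
SG_post = 1 + 55.1633/1000

1.0552


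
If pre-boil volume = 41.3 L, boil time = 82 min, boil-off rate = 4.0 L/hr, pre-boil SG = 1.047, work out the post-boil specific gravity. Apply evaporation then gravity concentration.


V_post = V_pre − rate·(t/60);  SG_post = 1 + (SG_pre−1)·V_pre/V_post
V_post = 41.3 − 4.0·(82/60) = 35.8333
SG_post = 1 + (1.047 − 1)·41.3/35.8333

1.0542


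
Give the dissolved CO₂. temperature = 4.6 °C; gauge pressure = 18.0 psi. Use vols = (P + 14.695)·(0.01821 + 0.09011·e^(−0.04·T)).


vols = (18.0 + 14.695)·(0.01821 + 0.09011·e^(−0.04·4.6))

3.0464 volumes


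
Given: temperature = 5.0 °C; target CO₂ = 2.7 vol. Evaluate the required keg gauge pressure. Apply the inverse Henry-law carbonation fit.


psi = vols/(0.01821 + 0.09011·e^(−0.04·T)) − 14.695
psi = 2.7/(0.01821 + 0.09011·e^(−0.04·5.0)) − 14.695

14.6573 psi


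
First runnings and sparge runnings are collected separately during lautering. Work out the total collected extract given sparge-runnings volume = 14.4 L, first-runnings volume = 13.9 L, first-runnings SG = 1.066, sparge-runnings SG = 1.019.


total = Σ (SG_i − 1)·1000·V_i
first = (1.066 − 1)·1000·13.9 = 917.4000
sparge = (1.019 − 1)·1000·14.4 = 273.6000
total = 917.4000 + 273.6000

1191.0000 gravity·L


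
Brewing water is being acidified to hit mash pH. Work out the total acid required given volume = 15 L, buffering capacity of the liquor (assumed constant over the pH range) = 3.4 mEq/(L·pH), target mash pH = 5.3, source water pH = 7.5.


acid = buffering capacity · (pH_source − pH_target) · V
acid = 3.4 · (7.5 − 5.3) · 15

112.2000 mEq


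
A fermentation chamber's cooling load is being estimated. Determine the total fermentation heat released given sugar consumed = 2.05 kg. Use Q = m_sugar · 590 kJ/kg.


Q = 2.05 · 590

1209.5000 kJ


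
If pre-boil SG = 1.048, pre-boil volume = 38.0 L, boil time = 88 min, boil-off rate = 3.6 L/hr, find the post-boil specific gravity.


V_post = V_pre − rate·(t/60);  SG_post = 1 + (SG_pre−1)·V_pre/V_post
V_post = 38.0 − 3.6·(88/60) = 32.7200
SG_post = 1 + (1.048 − 1)·38.0/32.7200

1.0557


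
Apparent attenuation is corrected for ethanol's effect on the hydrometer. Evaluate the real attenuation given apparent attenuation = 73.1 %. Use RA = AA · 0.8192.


RA = 73.1 · 0.8192

59.8835 %


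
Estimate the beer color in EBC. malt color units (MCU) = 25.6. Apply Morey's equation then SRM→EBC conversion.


SRM = 1.4922·MCU^0.6859;  EBC = SRM·1.97
SRM = 1.4922·25.6^0.6859 = 13.7955
EBC = 13.7955·1.97

27.1772 EBC


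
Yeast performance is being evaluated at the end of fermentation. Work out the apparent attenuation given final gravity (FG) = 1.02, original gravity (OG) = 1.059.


AA = (OG − FG)/(OG − 1) · 100
AA = (1.059 − 1.02)/(1.059 − 1) · 100

66.1017 %


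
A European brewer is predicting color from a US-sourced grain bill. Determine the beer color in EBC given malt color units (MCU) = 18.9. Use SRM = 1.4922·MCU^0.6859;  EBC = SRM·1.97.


SRM = 1.4922·18.9^0.6859 = 11.2035
EBC = 11.2035·1.97

22.0708 EBC


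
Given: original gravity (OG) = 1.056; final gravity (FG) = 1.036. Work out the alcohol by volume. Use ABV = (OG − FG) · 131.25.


ABV = (1.056 − 1.036) · 131.25

2.6250 % ABV


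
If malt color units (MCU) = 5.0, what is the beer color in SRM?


SRM = 1.4922 · MCU^0.6859
SRM = 1.4922 · 5.0^0.6859

4.5004 SRM


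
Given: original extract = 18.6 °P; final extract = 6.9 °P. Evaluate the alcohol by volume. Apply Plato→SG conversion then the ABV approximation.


SG = 259/(259 − P);  ABV = (OG − FG)·131.25
OG = 259/(259 − 18.6) = 1.0774
FG = 259/(259 − 6.9) = 1.0274
ABV = (1.0774 − 1.0274)·131.25

6.5626 % ABV


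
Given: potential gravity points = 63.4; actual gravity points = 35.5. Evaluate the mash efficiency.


efficiency = actual / potential × 100
efficiency = 35.5 / 63.4 × 100

55.9937 %


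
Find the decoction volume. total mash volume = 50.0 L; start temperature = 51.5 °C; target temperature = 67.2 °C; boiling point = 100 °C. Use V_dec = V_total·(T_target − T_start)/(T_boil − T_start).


V_dec = 50.0·(67.2 − 51.5)/(100 − 51.5)

16.1856 L


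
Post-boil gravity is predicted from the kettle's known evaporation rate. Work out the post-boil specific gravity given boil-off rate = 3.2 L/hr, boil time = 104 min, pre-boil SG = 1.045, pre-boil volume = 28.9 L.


V_post = V_pre − rate·(t/60);  SG_post = 1 + (SG_pre−1)·V_pre/V_post
V_post = 28.9 − 3.2·(104/60) = 23.3533
SG_post = 1 + (1.045 − 1)·28.9/23.3533

1.0557


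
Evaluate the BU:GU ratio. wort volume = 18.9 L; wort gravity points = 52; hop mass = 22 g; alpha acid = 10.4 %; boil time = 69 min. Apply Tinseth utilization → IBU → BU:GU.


U = 1.65·0.000125^(GP/1000)·(1−e^(−0.04t))/4.15;  IBU = (α/100)·m·U·1000/V;  BU:GU = IBU/GP
U = 1.65·0.000125^(52/1000)·(1−e^(−0.04·69))/4.15 = 0.2334
IBU = (10.4/100)·22·0.2334·1000/18.9 = 28.2536
BU:GU = 28.2536/52

0.5433


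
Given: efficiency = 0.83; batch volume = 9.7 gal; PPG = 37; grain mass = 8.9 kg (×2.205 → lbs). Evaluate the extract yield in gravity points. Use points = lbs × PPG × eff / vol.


lbs = 8.9 × 2.205 = 19.6245
points = 19.6245 × 37 × 0.83 / 9.7

62.1308 points


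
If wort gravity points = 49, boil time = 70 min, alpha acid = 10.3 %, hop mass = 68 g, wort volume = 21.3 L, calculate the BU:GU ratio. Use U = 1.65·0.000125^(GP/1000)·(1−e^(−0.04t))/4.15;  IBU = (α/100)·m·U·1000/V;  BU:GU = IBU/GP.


U = 1.65·0.000125^(49/1000)·(1−e^(−0.04·70))/4.15 = 0.2404
IBU = (10.3/100)·68·0.2404·1000/21.3 = 79.0505
BU:GU = 79.0505/49

1.6133


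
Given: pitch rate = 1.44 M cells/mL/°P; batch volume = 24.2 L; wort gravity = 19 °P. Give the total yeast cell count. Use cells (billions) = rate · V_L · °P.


cells = 1.44 · 24.2 · 19

662.1120 billion cells


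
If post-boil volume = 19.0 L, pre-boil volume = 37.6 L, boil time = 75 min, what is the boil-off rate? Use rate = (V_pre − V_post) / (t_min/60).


rate = (37.6 − 19.0) / (75/60)

14.8800 L/hr


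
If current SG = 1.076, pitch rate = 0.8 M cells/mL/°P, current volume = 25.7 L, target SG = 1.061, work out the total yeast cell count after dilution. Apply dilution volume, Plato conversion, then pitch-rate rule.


V_w = V·((SG_c−1)/(SG_t−1)−1);  °P = 259 − 259/SG_t;  cells = rate·(V+V_w)·°P
V_w = 25.7·((1.076−1)/(1.061−1)−1) = 6.3197
V_final = 25.7 + 6.3197 = 32.0197
°P = 259 − 259/1.061 = 14.8907
cells = 0.8·32.0197·14.8907

381.4355 billion cells


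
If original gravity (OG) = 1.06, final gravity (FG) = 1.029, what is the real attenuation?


AA = (OG−FG)/(OG−1)·100;  RA = AA·0.8192
AA = (1.06 − 1.029)/(1.06 − 1)·100 = 51.6667
RA = 51.6667·0.8192

42.3253 %


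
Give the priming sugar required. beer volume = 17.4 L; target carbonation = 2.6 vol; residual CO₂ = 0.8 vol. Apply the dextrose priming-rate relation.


sugar = (target − residual)·4.0·V
sugar = (2.6 − 0.8)·4.0·17.4

125.2800 g


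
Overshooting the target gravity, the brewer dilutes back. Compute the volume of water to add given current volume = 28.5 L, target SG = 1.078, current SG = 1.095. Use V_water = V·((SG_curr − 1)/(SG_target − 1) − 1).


V_water = 28.5·((1.095 − 1)/(1.078 − 1) − 1)

6.2115 L


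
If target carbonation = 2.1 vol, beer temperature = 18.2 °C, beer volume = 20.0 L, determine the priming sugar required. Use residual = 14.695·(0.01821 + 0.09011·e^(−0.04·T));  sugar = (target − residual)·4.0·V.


residual = 14.695·(0.01821 + 0.09011·e^(−0.04·18.2)) = 0.9070
sugar = (2.1 − 0.9070)·4.0·20.0

95.4399 g


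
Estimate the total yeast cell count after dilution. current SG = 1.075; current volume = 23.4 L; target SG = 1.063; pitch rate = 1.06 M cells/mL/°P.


V_w = V·((SG_c−1)/(SG_t−1)−1);  °P = 259 − 259/SG_t;  cells = rate·(V+V_w)·°P
V_w = 23.4·((1.075−1)/(1.063−1)−1) = 4.4571
V_final = 23.4 + 4.4571 = 27.8571
°P = 259 − 259/1.063 = 15.3500
cells = 1.06·27.8571·15.3500

453.2622 billion cells


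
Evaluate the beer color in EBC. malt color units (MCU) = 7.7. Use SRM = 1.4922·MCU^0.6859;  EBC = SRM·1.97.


SRM = 1.4922·7.7^0.6859 = 6.0516
EBC = 6.0516·1.97

11.9217 EBC


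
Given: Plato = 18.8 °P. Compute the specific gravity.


SG = 259/(259 − P)
SG = 259/(259 − 18.8)

1.0783


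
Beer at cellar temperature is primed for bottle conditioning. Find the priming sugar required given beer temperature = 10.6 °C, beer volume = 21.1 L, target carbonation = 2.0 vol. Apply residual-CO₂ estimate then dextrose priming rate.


residual = 14.695·(0.01821 + 0.09011·e^(−0.04·T));  sugar = (target − residual)·4.0·V
residual = 14.695·(0.01821 + 0.09011·e^(−0.04·10.6)) = 1.1342
sugar = (2.0 − 1.1342)·4.0·21.1

73.0767 g


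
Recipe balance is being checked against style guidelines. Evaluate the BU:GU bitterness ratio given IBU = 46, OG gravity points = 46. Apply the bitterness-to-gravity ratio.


BU:GU = IBU / OG_points
BU:GU = 46 / 46

1.0000


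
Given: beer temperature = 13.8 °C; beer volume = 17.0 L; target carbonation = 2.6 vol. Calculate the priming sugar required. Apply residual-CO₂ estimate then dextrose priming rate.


residual = 14.695·(0.01821 + 0.09011·e^(−0.04·T));  sugar = (target − residual)·4.0·V
residual = 14.695·(0.01821 + 0.09011·e^(−0.04·13.8)) = 1.0300
sugar = (2.6 − 1.0300)·4.0·17.0

106.7568 g


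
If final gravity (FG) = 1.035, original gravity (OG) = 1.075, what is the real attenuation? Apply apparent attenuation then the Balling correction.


AA = (OG−FG)/(OG−1)·100;  RA = AA·0.8192
AA = (1.075 − 1.035)/(1.075 − 1)·100 = 53.3333
RA = 53.3333·0.8192

43.6907 %


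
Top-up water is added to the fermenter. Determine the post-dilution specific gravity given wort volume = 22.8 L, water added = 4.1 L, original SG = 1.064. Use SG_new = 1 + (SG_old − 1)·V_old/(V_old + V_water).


pts = (1.064 − 1)·1000·22.8/(22.8 + 4.1) = 54.2454
SG_new = 1 + 54.2454/1000

1.0542


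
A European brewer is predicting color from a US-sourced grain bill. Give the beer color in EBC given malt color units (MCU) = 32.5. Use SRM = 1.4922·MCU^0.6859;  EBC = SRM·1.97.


SRM = 1.4922·32.5^0.6859 = 16.2490
EBC = 16.2490·1.97

32.0106 EBC


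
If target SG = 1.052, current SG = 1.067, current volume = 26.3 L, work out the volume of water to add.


V_water = V·((SG_curr − 1)/(SG_target − 1) − 1)
V_water = 26.3·((1.067 − 1)/(1.052 − 1) − 1)

7.5865 L


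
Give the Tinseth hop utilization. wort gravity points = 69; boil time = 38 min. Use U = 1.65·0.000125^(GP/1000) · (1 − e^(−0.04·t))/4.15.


bigness = 1.65·0.000125^(69/1000) = 0.8875
boil_factor = (1 − e^(−0.04·38))/4.15 = 0.1883
U = 0.8875 · 0.1883

0.1671


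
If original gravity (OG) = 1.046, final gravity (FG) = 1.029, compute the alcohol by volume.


ABV = (OG − FG) · 131.25
ABV = (1.046 − 1.029) · 131.25

2.2313 % ABV


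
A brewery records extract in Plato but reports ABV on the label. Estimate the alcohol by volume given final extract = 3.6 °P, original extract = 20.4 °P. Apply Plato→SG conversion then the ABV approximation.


SG = 259/(259 − P);  ABV = (OG − FG)·131.25
OG = 259/(259 − 20.4) = 1.0855
FG = 259/(259 − 3.6) = 1.0141
ABV = (1.0855 − 1.0141)·131.25

9.3717 % ABV


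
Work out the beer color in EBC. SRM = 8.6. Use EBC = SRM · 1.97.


EBC = 8.6 · 1.97

16.9420 EBC


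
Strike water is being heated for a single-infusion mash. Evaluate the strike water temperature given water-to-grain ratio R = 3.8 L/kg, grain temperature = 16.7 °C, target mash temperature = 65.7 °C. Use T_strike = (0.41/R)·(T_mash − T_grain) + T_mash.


T_strike = (0.41/3.8)·(65.7 − 16.7) + 65.7

70.9868 °C


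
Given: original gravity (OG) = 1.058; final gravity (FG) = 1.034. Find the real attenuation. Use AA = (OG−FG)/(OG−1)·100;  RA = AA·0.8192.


AA = (1.058 − 1.034)/(1.058 − 1)·100 = 41.3793
RA = 41.3793·0.8192

33.8979 %


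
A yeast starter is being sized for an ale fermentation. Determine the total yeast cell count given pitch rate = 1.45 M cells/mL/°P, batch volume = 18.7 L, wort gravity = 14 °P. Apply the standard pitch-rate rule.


cells (billions) = rate · V_L · °P
cells = 1.45 · 18.7 · 14

379.6100 billion cells


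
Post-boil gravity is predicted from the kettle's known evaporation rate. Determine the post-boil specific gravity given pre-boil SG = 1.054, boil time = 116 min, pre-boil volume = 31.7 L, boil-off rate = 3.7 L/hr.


V_post = V_pre − rate·(t/60);  SG_post = 1 + (SG_pre−1)·V_pre/V_post
V_post = 31.7 − 3.7·(116/60) = 24.5467
SG_post = 1 + (1.054 − 1)·31.7/24.5467

1.0697


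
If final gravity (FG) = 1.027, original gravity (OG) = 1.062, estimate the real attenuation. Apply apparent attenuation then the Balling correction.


AA = (OG−FG)/(OG−1)·100;  RA = AA·0.8192
AA = (1.062 − 1.027)/(1.062 − 1)·100 = 56.4516
RA = 56.4516·0.8192

46.2452 %


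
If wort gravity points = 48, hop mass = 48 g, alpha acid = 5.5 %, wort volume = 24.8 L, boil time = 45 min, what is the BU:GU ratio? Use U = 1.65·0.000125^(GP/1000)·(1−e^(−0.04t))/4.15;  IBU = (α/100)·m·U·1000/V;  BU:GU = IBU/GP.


U = 1.65·0.000125^(48/1000)·(1−e^(−0.04·45))/4.15 = 0.2156
IBU = (5.5/100)·48·0.2156·1000/24.8 = 22.9494
BU:GU = 22.9494/48

0.4781


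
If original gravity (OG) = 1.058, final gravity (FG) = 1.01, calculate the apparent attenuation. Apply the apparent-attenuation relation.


AA = (OG − FG)/(OG − 1) · 100
AA = (1.058 − 1.01)/(1.058 − 1) · 100

82.7586 %


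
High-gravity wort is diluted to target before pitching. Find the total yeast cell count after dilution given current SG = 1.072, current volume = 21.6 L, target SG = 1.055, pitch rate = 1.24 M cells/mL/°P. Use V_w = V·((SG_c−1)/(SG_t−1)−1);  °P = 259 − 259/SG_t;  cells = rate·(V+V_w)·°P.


V_w = 21.6·((1.072−1)/(1.055−1)−1) = 6.6764
V_final = 21.6 + 6.6764 = 28.2764
°P = 259 − 259/1.055 = 13.5024
cells = 1.24·28.2764·13.5024

473.4294 billion cells


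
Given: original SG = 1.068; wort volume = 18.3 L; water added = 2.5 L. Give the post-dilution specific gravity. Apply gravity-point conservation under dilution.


SG_new = 1 + (SG_old − 1)·V_old/(V_old + V_water)
pts = (1.068 − 1)·1000·18.3/(18.3 + 2.5) = 59.8269
SG_new = 1 + 59.8269/1000

1.0598


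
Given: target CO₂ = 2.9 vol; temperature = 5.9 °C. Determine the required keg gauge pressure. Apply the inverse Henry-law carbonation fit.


psi = vols/(0.01821 + 0.09011·e^(−0.04·T)) − 14.695
psi = 2.9/(0.01821 + 0.09011·e^(−0.04·5.9)) − 14.695

17.7518 psi


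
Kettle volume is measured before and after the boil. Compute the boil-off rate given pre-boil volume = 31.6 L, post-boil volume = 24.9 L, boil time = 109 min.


rate = (V_pre − V_post) / (t_min/60)
rate = (31.6 − 24.9) / (109/60)

3.6881 L/hr


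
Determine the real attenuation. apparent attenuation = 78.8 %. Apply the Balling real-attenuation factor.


RA = AA · 0.8192
RA = 78.8 · 0.8192

64.5530 %


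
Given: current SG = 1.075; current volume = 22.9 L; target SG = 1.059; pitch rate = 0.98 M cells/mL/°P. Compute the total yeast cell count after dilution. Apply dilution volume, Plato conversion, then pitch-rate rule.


V_w = V·((SG_c−1)/(SG_t−1)−1);  °P = 259 − 259/SG_t;  cells = rate·(V+V_w)·°P
V_w = 22.9·((1.075−1)/(1.059−1)−1) = 6.2102
V_final = 22.9 + 6.2102 = 29.1102
°P = 259 − 259/1.059 = 14.4297
cells = 0.98·29.1102·14.4297

411.6486 billion cells


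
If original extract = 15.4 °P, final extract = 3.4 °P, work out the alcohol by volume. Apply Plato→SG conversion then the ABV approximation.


SG = 259/(259 − P);  ABV = (OG − FG)·131.25
OG = 259/(259 − 15.4) = 1.0632
FG = 259/(259 − 3.4) = 1.0133
ABV = (1.0632 − 1.0133)·131.25

6.5515 % ABV


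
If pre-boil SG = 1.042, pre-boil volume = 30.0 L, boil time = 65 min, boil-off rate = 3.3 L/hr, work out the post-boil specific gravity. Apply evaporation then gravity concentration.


V_post = V_pre − rate·(t/60);  SG_post = 1 + (SG_pre−1)·V_pre/V_post
V_post = 30.0 − 3.3·(65/60) = 26.4250
SG_post = 1 + (1.042 − 1)·30.0/26.4250

1.0477


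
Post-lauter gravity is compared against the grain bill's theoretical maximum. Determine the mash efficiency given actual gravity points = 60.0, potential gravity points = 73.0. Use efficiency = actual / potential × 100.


efficiency = 60.0 / 73.0 × 100

82.1918 %


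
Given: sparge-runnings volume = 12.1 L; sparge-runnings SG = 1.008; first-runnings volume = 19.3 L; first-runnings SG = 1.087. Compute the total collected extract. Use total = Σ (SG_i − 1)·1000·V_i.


first = (1.087 − 1)·1000·19.3 = 1679.1000
sparge = (1.008 − 1)·1000·12.1 = 96.8000
total = 1679.1000 + 96.8000

1775.9000 gravity·L


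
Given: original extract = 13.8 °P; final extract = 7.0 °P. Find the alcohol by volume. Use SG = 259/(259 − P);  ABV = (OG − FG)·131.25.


OG = 259/(259 − 13.8) = 1.0563
FG = 259/(259 − 7.0) = 1.0278
ABV = (1.0563 − 1.0278)·131.25

3.7410 % ABV


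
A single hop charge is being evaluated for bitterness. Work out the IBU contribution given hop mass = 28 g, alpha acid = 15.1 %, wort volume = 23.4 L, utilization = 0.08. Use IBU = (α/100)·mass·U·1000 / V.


IBU = (15.1/100)·28·0.08·1000 / 23.4

14.4547 IBU


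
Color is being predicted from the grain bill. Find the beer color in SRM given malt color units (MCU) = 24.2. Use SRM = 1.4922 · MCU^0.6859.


SRM = 1.4922 · 24.2^0.6859

13.2735 SRM


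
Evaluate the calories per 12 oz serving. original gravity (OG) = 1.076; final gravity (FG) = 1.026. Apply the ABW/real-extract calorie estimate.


ABW = (OG−FG)·131.25·0.79/FG;  °P = 259 − 259/SG (for OG→OE and FG→AE);  RE = 0.1808·OE + 0.8192·AE;  Cal = (6.9·ABW + 4·(RE−0.1))·FG·3.55
ABW = (1.076 − 1.026)·131.25·0.79/1.026 = 5.0530
OE = 259 − 259/1.076 = 18.2937 °P
AE = 259 − 259/1.026 = 6.5634 °P
RE = 0.1808·18.2937 + 0.8192·6.5634 = 8.6842 °P
Cal = (6.9·5.0530 + 4·(8.6842−0.1))·1.026·3.55

252.0561 kcal


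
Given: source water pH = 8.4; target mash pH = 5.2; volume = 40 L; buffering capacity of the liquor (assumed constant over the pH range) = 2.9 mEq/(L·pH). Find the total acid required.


acid = buffering capacity · (pH_source − pH_target) · V
acid = 2.9 · (8.4 − 5.2) · 40

371.2000 mEq


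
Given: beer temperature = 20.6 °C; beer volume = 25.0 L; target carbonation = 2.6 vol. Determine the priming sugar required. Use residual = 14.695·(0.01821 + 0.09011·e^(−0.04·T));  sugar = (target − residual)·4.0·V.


residual = 14.695·(0.01821 + 0.09011·e^(−0.04·20.6)) = 0.8485
sugar = (2.6 − 0.8485)·4.0·25.0

175.1527 g


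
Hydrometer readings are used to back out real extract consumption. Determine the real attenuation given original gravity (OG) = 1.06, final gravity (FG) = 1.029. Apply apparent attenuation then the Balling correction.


AA = (OG−FG)/(OG−1)·100;  RA = AA·0.8192
AA = (1.06 − 1.029)/(1.06 − 1)·100 = 51.6667
RA = 51.6667·0.8192

42.3253 %


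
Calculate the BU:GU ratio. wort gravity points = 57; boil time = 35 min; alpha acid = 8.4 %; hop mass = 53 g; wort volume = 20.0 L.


U = 1.65·0.000125^(GP/1000)·(1−e^(−0.04t))/4.15;  IBU = (α/100)·m·U·1000/V;  BU:GU = IBU/GP
U = 1.65·0.000125^(57/1000)·(1−e^(−0.04·35))/4.15 = 0.1795
IBU = (8.4/100)·53·0.1795·1000/20.0 = 39.9496
BU:GU = 39.9496/57

0.7009


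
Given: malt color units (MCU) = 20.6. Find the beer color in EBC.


SRM = 1.4922·MCU^0.6859;  EBC = SRM·1.97
SRM = 1.4922·20.6^0.6859 = 11.8853
EBC = 11.8853·1.97

23.4140 EBC


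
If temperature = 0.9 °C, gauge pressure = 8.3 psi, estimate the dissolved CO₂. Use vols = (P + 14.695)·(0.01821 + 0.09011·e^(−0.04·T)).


vols = (8.3 + 14.695)·(0.01821 + 0.09011·e^(−0.04·0.9))

2.4176 volumes


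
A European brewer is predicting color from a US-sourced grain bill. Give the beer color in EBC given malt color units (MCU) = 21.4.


SRM = 1.4922·MCU^0.6859;  EBC = SRM·1.97
SRM = 1.4922·21.4^0.6859 = 12.1999
EBC = 12.1999·1.97

24.0339 EBC


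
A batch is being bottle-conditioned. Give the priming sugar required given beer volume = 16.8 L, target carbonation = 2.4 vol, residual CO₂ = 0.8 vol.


sugar = (target − residual)·4.0·V
sugar = (2.4 − 0.8)·4.0·16.8

107.5200 g


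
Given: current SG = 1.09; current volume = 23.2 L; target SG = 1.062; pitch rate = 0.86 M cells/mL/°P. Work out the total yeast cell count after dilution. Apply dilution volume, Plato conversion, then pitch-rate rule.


V_w = V·((SG_c−1)/(SG_t−1)−1);  °P = 259 − 259/SG_t;  cells = rate·(V+V_w)·°P
V_w = 23.2·((1.09−1)/(1.062−1)−1) = 10.4774
V_final = 23.2 + 10.4774 = 33.6774
°P = 259 − 259/1.062 = 15.1205
cells = 0.86·33.6774·15.1205

437.9295 billion cells


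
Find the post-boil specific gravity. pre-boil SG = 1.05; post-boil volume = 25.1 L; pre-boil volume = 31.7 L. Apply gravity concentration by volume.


SG_post = 1 + (SG_pre − 1)·V_pre/V_post
pts_pre = (1.05 − 1)·1000 = 50.0000
pts_post = 50.0000·31.7/25.1 = 63.1474
SG_post = 1 + 63.1474/1000

1.0631


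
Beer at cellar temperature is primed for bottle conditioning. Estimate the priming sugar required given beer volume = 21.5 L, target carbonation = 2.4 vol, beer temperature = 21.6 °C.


residual = 14.695·(0.01821 + 0.09011·e^(−0.04·T));  sugar = (target − residual)·4.0·V
residual = 14.695·(0.01821 + 0.09011·e^(−0.04·21.6)) = 0.8257
sugar = (2.4 − 0.8257)·4.0·21.5

135.3901 g


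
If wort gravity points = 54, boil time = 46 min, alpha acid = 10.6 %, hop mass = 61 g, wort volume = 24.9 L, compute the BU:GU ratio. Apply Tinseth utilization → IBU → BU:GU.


U = 1.65·0.000125^(GP/1000)·(1−e^(−0.04t))/4.15;  IBU = (α/100)·m·U·1000/V;  BU:GU = IBU/GP
U = 1.65·0.000125^(54/1000)·(1−e^(−0.04·46))/4.15 = 0.2059
IBU = (10.6/100)·61·0.2059·1000/24.9 = 53.4559
BU:GU = 53.4559/54

0.9899


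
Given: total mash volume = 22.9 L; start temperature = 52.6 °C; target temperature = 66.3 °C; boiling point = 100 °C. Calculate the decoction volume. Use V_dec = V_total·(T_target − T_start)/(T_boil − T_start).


V_dec = 22.9·(66.3 − 52.6)/(100 − 52.6)

6.6188 L


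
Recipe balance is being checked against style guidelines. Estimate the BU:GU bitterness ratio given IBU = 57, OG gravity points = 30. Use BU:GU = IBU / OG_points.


BU:GU = 57 / 30

1.9000


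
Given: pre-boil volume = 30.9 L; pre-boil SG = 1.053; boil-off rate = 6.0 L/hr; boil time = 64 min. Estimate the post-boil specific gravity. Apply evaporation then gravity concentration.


V_post = V_pre − rate·(t/60);  SG_post = 1 + (SG_pre−1)·V_pre/V_post
V_post = 30.9 − 6.0·(64/60) = 24.5000
SG_post = 1 + (1.053 − 1)·30.9/24.5000

1.0668


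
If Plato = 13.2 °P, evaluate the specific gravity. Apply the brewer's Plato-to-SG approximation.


SG = 259/(259 − P)
SG = 259/(259 − 13.2)

1.0537


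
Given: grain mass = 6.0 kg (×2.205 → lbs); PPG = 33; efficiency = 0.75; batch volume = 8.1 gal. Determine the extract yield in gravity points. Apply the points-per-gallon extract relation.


points = lbs × PPG × eff / vol
lbs = 6.0 × 2.205 = 13.2300
points = 13.2300 × 33 × 0.75 / 8.1

40.4250 points


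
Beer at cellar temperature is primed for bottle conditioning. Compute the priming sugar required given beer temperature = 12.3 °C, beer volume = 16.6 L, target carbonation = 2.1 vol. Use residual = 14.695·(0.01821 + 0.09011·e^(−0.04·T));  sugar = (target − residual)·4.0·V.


residual = 14.695·(0.01821 + 0.09011·e^(−0.04·12.3)) = 1.0772
sugar = (2.1 − 1.0772)·4.0·16.6

67.9143 g


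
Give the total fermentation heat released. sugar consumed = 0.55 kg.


Q = m_sugar · 590 kJ/kg
Q = 0.55 · 590

324.5000 kJ


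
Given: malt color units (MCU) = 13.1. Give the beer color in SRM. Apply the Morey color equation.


SRM = 1.4922 · MCU^0.6859
SRM = 1.4922 · 13.1^0.6859

8.7129 SRM


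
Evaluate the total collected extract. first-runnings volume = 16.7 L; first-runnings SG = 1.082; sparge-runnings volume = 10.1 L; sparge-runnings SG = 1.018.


total = Σ (SG_i − 1)·1000·V_i
first = (1.082 − 1)·1000·16.7 = 1369.4000
sparge = (1.018 − 1)·1000·10.1 = 181.8000
total = 1369.4000 + 181.8000

1551.2000 gravity·L


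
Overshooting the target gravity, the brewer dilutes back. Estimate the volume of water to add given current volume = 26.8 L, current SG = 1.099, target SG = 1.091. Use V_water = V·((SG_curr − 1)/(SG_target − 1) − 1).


V_water = 26.8·((1.099 − 1)/(1.091 − 1) − 1)

2.3560 L


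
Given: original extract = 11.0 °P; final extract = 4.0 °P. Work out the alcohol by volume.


SG = 259/(259 − P);  ABV = (OG − FG)·131.25
OG = 259/(259 − 11.0) = 1.0444
FG = 259/(259 − 4.0) = 1.0157
ABV = (1.0444 − 1.0157)·131.25

3.7627 % ABV


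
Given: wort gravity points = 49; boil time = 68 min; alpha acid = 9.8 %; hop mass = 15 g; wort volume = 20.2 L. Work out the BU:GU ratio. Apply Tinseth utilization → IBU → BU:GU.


U = 1.65·0.000125^(GP/1000)·(1−e^(−0.04t))/4.15;  IBU = (α/100)·m·U·1000/V;  BU:GU = IBU/GP
U = 1.65·0.000125^(49/1000)·(1−e^(−0.04·68))/4.15 = 0.2391
IBU = (9.8/100)·15·0.2391·1000/20.2 = 17.4003
BU:GU = 17.4003/49

0.3551


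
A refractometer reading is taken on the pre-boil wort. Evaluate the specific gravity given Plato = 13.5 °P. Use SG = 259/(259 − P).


SG = 259/(259 − 13.5)

1.0550


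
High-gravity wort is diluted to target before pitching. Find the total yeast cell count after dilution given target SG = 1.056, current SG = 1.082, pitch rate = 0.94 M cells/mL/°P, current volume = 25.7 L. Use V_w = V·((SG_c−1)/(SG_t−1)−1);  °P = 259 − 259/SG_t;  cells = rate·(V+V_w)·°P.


V_w = 25.7·((1.082−1)/(1.056−1)−1) = 11.9321
V_final = 25.7 + 11.9321 = 37.6321
°P = 259 − 259/1.056 = 13.7348
cells = 0.94·37.6321·13.7348

485.8595 billion cells


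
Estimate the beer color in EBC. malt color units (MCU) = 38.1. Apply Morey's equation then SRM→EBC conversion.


SRM = 1.4922·MCU^0.6859;  EBC = SRM·1.97
SRM = 1.4922·38.1^0.6859 = 18.1211
EBC = 18.1211·1.97

35.6985 EBC


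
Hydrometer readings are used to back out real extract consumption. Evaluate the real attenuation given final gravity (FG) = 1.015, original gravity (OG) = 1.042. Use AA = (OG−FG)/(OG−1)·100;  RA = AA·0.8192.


AA = (1.042 − 1.015)/(1.042 − 1)·100 = 64.2857
RA = 64.2857·0.8192

52.6629 %


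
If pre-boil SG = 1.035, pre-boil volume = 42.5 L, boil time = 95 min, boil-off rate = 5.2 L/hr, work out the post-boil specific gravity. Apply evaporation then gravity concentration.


V_post = V_pre − rate·(t/60);  SG_post = 1 + (SG_pre−1)·V_pre/V_post
V_post = 42.5 − 5.2·(95/60) = 34.2667
SG_post = 1 + (1.035 − 1)·42.5/34.2667

1.0434


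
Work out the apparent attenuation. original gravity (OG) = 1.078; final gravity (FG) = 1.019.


AA = (OG − FG)/(OG − 1) · 100
AA = (1.078 − 1.019)/(1.078 − 1) · 100

75.6410 %


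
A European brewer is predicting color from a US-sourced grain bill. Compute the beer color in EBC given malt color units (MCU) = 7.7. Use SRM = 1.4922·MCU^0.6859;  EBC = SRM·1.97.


SRM = 1.4922·7.7^0.6859 = 6.0516
EBC = 6.0516·1.97

11.9217 EBC


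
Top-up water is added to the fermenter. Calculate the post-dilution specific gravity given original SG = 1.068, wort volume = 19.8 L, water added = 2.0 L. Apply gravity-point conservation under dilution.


SG_new = 1 + (SG_old − 1)·V_old/(V_old + V_water)
pts = (1.068 − 1)·1000·19.8/(19.8 + 2.0) = 61.7615
SG_new = 1 + 61.7615/1000

1.0618


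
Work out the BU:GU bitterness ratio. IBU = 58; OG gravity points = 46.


BU:GU = IBU / OG_points
BU:GU = 58 / 46

1.2609


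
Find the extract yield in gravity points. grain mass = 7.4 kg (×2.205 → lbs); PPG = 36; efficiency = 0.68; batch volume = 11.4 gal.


points = lbs × PPG × eff / vol
lbs = 7.4 × 2.205 = 16.3170
points = 16.3170 × 36 × 0.68 / 11.4

35.0386 points


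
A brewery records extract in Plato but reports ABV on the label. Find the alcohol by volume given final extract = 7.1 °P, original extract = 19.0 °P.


SG = 259/(259 − P);  ABV = (OG − FG)·131.25
OG = 259/(259 − 19.0) = 1.0792
FG = 259/(259 − 7.1) = 1.0282
ABV = (1.0792 − 1.0282)·131.25

6.6912 % ABV


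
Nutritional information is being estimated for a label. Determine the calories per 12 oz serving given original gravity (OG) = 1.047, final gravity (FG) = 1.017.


ABW = (OG−FG)·131.25·0.79/FG;  °P = 259 − 259/SG (for OG→OE and FG→AE);  RE = 0.1808·OE + 0.8192·AE;  Cal = (6.9·ABW + 4·(RE−0.1))·FG·3.55
ABW = (1.047 − 1.017)·131.25·0.79/1.017 = 3.0586
OE = 259 − 259/1.047 = 11.6266 °P
AE = 259 − 259/1.017 = 4.3294 °P
RE = 0.1808·11.6266 + 0.8192·4.3294 = 5.6487 °P
Cal = (6.9·3.0586 + 4·(5.6487−0.1))·1.017·3.55

156.3261 kcal


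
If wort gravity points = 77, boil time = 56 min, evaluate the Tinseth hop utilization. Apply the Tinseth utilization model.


U = 1.65·0.000125^(GP/1000) · (1 − e^(−0.04·t))/4.15
bigness = 1.65·0.000125^(77/1000) = 0.8259
boil_factor = (1 − e^(−0.04·56))/4.15 = 0.2153
U = 0.8259 · 0.2153

0.1778


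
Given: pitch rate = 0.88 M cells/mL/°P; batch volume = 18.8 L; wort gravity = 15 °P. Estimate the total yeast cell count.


cells (billions) = rate · V_L · °P
cells = 0.88 · 18.8 · 15

248.1600 billion cells


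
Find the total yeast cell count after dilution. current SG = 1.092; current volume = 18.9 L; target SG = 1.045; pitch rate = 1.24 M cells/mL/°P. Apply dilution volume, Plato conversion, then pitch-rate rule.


V_w = V·((SG_c−1)/(SG_t−1)−1);  °P = 259 − 259/SG_t;  cells = rate·(V+V_w)·°P
V_w = 18.9·((1.092−1)/(1.045−1)−1) = 19.7400
V_final = 18.9 + 19.7400 = 38.6400
°P = 259 − 259/1.045 = 11.1531
cells = 1.24·38.6400·11.1531

534.3857 billion cells


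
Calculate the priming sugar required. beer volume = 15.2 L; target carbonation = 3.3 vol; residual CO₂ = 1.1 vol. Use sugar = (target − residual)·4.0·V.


sugar = (3.3 − 1.1)·4.0·15.2

133.7600 g


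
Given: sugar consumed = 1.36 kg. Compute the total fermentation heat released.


Q = m_sugar · 590 kJ/kg
Q = 1.36 · 590

802.4000 kJ


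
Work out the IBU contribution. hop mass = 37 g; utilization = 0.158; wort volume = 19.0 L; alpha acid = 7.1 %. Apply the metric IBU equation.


IBU = (α/100)·mass·U·1000 / V
IBU = (7.1/100)·37·0.158·1000 / 19.0

21.8456 IBU


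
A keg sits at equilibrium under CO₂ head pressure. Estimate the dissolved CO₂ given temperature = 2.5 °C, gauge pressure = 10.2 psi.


vols = (P + 14.695)·(0.01821 + 0.09011·e^(−0.04·T))
vols = (10.2 + 14.695)·(0.01821 + 0.09011·e^(−0.04·2.5))

2.4831 volumes


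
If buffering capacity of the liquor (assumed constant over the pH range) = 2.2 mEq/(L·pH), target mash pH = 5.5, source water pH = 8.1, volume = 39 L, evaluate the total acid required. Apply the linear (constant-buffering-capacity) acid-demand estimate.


acid = buffering capacity · (pH_source − pH_target) · V
acid = 2.2 · (8.1 − 5.5) · 39

223.0800 mEq


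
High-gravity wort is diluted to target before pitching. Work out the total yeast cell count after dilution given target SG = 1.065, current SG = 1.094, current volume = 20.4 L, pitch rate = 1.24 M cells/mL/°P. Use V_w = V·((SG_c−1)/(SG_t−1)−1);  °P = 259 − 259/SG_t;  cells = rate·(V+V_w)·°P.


V_w = 20.4·((1.094−1)/(1.065−1)−1) = 9.1015
V_final = 20.4 + 9.1015 = 29.5015
°P = 259 − 259/1.065 = 15.8075
cells = 1.24·29.5015·15.8075

578.2689 billion cells


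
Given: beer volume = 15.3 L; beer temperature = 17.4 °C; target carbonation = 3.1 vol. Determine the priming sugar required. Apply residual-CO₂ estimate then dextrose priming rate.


residual = 14.695·(0.01821 + 0.09011·e^(−0.04·T));  sugar = (target − residual)·4.0·V
residual = 14.695·(0.01821 + 0.09011·e^(−0.04·17.4)) = 0.9278
sugar = (3.1 − 0.9278)·4.0·15.3

132.9391 g
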